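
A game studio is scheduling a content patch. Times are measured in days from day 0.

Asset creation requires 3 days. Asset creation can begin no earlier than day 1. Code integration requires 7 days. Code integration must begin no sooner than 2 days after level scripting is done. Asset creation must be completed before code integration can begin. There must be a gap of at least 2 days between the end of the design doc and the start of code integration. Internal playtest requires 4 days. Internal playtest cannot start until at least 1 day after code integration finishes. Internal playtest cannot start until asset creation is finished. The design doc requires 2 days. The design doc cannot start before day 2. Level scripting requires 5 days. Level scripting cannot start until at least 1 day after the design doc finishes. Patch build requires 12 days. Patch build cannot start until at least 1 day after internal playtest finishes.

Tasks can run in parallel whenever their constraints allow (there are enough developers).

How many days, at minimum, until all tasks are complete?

Asset creation waits on its own release at day 1, so it starts at day 1 and finishes at 1 + 3 = day 4.
The design doc waits on its own release at day 2, so it starts at day 2 and finishes at 2 + 2 = day 4.
Level scripting cannot begin until the design doc (finishes day 4, plus 1-day gap → day 5). It runs from day 5 to 5 + 5 = day 10.
Code integration needs all of level scripting (finishes day 10, plus 2-day gap → day 12); asset creation (finishes day 4); the design doc (finishes day 4, plus 2-day gap → day 6). That puts its earliest start at day 12; it finishes at 12 + 7 = day 19.
For internal playtest: code integration (finishes day 19, plus 1-day gap → day 20); asset creation (finishes day 4). Taking the maximum gives a start of day 20, and it finishes at 20 + 4 = day 24.
Patch build waits on internal playtest (finishes day 24, plus 1-day gap → day 25), so it starts at day 25 and finishes at 25 + 12 = day 37.
All tasks are finished once the last one completes. Finish times: The design doc at 4, Asset creation at 4, Level scripting at 10, Code integration at 19, Internal playtest at 24, Patch build at 37. The latest is day 37.

37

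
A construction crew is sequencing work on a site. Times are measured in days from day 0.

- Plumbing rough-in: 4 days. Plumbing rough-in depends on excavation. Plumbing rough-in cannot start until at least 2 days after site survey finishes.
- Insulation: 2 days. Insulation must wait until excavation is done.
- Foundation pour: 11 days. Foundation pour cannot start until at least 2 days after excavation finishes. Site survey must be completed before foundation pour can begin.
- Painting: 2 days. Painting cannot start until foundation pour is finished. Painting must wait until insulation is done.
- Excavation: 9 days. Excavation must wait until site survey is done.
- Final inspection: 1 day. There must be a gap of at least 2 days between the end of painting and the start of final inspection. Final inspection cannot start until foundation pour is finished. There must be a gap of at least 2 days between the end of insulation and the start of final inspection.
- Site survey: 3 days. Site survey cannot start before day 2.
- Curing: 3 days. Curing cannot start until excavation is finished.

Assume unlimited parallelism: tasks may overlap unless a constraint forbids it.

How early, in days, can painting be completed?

29

Site survey cannot begin until its own release at day 2. It runs from day 2 to 2 + 3 = day 5.
Excavation cannot begin until site survey (finishes day 5). It runs from day 5 to 5 + 9 = day 14.
Insulation cannot begin until excavation (finishes day 14). It runs from day 14 to 14 + 2 = day 16.
Foundation pour needs all of excavation (finishes day 14, plus 2-day gap → day 16); site survey (finishes day 5). That puts its earliest start at day 16; it finishes at 16 + 11 = day 27.
Painting needs all of foundation pour (finishes day 27); insulation (finishes day 16). That puts its earliest start at day 27; it finishes at 27 + 2 = day 29.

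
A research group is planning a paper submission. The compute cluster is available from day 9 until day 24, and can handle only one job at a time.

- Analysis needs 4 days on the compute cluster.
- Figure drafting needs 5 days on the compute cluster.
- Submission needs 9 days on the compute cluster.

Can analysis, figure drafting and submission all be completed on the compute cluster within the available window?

No

The compute cluster window is 24 − 9 = 15 days.
Running back to back, the jobs need 4 + 5 + 9 = 18 days on the compute cluster.
Since 18 > 15, they cannot all fit.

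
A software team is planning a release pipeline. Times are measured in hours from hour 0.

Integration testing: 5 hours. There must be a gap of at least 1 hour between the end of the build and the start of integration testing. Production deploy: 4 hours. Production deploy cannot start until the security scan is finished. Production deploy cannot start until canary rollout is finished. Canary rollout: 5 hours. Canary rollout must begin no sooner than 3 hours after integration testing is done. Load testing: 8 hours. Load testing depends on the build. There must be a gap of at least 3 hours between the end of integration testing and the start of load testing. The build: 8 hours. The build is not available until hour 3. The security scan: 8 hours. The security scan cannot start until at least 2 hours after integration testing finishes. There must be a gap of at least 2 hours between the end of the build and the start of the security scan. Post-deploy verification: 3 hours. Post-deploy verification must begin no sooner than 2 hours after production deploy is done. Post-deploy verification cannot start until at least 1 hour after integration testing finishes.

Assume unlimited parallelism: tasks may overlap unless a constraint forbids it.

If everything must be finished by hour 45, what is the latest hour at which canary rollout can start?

Nothing follows post-deploy verification; the deadline of hour 45 is its only limit. It must start by 45 − 3 = hour 42.
Since post-deploy verification (must start by hour 42, minus 2-hour gap → hour 40) depends on it, production deploy must finish by hour 40. Backing off its 4-hour duration gives a latest start of hour 36.
Canary rollout must finish before production deploy (must start by hour 36). With a 5-hour duration, canary rollout must start by 36 − 5 = hour 31.

31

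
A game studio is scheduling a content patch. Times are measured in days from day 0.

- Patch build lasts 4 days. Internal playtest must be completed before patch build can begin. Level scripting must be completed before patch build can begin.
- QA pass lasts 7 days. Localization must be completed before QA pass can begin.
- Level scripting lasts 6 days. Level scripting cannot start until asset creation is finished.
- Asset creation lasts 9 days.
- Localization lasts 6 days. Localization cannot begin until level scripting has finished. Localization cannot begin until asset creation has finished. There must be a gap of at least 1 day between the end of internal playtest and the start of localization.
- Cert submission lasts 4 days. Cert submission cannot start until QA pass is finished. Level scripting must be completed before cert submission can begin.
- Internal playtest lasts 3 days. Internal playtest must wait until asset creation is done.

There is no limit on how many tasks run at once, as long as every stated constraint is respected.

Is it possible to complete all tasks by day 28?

Nothing blocks asset creation, so it runs from day 0 to day 9.
Internal playtest waits on asset creation (finishes day 9), so it starts at day 9 and finishes at 9 + 3 = day 12.
After asset creation (finishes day 9), level scripting can start at day 9 and finishes at day 15.
For patch build: internal playtest (finishes day 12); level scripting (finishes day 15). Taking the maximum gives a start of day 15, and it finishes at 15 + 4 = day 19.
Localization cannot start until level scripting (finishes day 15); asset creation (finishes day 9); internal playtest (finishes day 12, plus 1-day gap → day 13). The controlling bound is day 15, so localization finishes at 15 + 6 = day 21.
After localization (finishes day 21), QA pass can start at day 21 and finishes at day 28.
Cert submission has to wait for QA pass (finishes day 28); level scripting (finishes day 15). The latest of these is day 28, so cert submission runs day 28 to 28 + 4 = day 32.
The earliest everything can be done is day 32, which is after the deadline of 28, so it is not possible.

No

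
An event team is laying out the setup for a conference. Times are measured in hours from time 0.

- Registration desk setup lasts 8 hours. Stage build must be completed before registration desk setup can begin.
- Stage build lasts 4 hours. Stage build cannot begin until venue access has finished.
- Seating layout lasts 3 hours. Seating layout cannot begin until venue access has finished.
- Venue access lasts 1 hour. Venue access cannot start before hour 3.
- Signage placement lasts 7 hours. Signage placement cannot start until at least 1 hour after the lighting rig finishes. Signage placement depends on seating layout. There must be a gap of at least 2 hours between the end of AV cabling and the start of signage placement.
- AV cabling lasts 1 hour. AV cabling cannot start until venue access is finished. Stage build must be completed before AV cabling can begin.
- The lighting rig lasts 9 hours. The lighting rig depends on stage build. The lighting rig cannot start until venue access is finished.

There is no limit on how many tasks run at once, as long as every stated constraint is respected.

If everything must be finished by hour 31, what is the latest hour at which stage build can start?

Signage placement must finish by hour 31; it takes 7 hours, so it must start by 31 − 7 = hour 24.
The lighting rig feeds into signage placement (must start by hour 24, minus 1-hour gap → hour 23); so the lighting rig must finish by hour 23 and therefore start by hour 14.
Since signage placement (must start by hour 24, minus 2-hour gap → hour 22) depends on it, AV cabling must finish by hour 22. Backing off its 1-hour duration gives a latest start of hour 21.
Registration desk setup has no dependents, so it just needs to finish by hour 31. Starting by 31 − 8 = hour 23 achieves that.
Stage build must finish in time for the lighting rig (must start by hour 14); AV cabling (must start by hour 21); registration desk setup (must start by hour 23). The tightest is hour 14, so stage build must start by 14 − 4 = hour 10.

10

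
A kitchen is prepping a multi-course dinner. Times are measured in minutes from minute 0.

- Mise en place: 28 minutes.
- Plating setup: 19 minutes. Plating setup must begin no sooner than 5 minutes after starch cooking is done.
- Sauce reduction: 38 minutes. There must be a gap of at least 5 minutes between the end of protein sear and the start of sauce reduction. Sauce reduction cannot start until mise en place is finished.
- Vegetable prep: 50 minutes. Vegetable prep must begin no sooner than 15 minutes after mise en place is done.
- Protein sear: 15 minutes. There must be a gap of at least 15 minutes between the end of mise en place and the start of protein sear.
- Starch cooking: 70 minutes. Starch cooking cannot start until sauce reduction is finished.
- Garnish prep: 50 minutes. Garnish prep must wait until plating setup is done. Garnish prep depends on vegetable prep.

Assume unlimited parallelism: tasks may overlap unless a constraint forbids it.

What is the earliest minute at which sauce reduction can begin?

Nothing blocks mise en place, so it runs from minute 0 to minute 28.
After mise en place (finishes minute 28, plus 15-minute gap → minute 43), protein sear can start at minute 43 and finishes at minute 58.
Sauce reduction waits on protein sear (finishes minute 58, plus 5-minute gap → minute 63); mise en place (finishes minute 28). The latest of these is minute 63, which is the earliest sauce reduction can start.

63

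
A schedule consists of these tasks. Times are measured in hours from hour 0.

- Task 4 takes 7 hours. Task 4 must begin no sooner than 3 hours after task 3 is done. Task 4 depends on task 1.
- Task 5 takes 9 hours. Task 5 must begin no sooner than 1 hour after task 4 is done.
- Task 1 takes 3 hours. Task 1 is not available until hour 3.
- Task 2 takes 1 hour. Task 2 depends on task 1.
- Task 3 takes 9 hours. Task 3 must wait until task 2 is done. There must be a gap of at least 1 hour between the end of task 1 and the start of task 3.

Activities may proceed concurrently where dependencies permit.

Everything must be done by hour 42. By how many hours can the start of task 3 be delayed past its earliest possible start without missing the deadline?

Task 1 waits on its own release at hour 3, so it starts at hour 3 and finishes at 3 + 3 = hour 6.
After task 1 (finishes hour 6), task 2 can start at hour 6 and finishes at hour 7.
Task 3 cannot start until task 2 (finishes hour 7); task 1 (finishes hour 6, plus 1-hour gap → hour 7). The controlling bound is hour 7, so task 3 finishes at 7 + 9 = hour 16.

Working backward from the deadline:
Task 5 has no dependents, so it just needs to finish by hour 42. Starting by 42 − 9 = hour 33 achieves that.
Task 4 has to be done before task 5 (must start by hour 33, minus 1-hour gap → hour 32). That means finishing by hour 32, i.e. starting by 32 − 7 = hour 25.
Task 3 has to be done before task 4 (must start by hour 25, minus 3-hour gap → hour 22). That means finishing by hour 22, i.e. starting by 22 − 9 = hour 13.
So task 3 can start as early as hour 7 and as late as hour 13, giving 13 − 7 = 6 hours of slack.

6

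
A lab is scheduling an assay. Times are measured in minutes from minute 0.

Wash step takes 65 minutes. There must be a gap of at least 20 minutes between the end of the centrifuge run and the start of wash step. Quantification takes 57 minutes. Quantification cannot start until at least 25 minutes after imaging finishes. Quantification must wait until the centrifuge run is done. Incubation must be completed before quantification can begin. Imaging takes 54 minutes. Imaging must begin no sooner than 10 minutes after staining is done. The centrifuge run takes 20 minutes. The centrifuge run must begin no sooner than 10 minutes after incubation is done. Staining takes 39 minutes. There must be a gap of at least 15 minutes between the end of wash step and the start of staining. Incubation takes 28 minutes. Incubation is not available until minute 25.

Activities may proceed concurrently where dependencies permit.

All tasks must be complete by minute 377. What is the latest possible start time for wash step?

Quantification has no dependents, so it just needs to finish by minute 377. Starting by 377 − 57 = minute 320 achieves that.
Imaging has to be done before quantification (must start by minute 320, minus 25-minute gap → minute 295). That means finishing by minute 295, i.e. starting by 295 − 54 = minute 241.
Since imaging (must start by minute 241, minus 10-minute gap → minute 231) depends on it, staining must finish by minute 231. Backing off its 39-minute duration gives a latest start of minute 192.
Wash step has to be done before staining (must start by minute 192, minus 15-minute gap → minute 177). That means finishing by minute 177, i.e. starting by 177 − 65 = minute 112.

112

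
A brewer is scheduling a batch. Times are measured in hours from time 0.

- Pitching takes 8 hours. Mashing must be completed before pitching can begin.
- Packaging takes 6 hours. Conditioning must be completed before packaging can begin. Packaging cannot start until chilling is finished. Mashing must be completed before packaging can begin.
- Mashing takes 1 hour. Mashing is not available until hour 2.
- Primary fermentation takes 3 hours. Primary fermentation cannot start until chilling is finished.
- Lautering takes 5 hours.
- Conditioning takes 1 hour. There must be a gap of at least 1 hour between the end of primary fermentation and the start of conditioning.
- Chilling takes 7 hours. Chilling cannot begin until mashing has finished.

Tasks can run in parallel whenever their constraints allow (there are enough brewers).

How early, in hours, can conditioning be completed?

15

Mashing waits on its own release at hour 2, so it starts at hour 2 and finishes at 2 + 1 = hour 3.
Chilling waits on mashing (finishes hour 3), so it starts at hour 3 and finishes at 3 + 7 = hour 10.
Primary fermentation cannot begin until chilling (finishes hour 10). It runs from hour 10 to 10 + 3 = hour 13.
Conditioning waits on primary fermentation (finishes hour 13, plus 1-hour gap → hour 14), so it starts at hour 14 and finishes at 14 + 1 = hour 15.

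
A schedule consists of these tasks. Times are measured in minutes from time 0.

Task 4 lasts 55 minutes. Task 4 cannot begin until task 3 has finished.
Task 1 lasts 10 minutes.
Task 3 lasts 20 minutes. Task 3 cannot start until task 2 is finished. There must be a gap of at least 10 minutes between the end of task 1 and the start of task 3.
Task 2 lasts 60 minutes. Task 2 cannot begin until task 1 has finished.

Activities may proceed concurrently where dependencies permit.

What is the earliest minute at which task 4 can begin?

90

Task 1 can start immediately at minute 0; it finishes at minute 10.
Task 2 waits on task 1 (finishes minute 10), so it starts at minute 10 and finishes at 10 + 60 = minute 70.
Task 3 needs all of task 2 (finishes minute 70); task 1 (finishes minute 10, plus 10-minute gap → minute 20). That puts its earliest start at minute 70; it finishes at 70 + 20 = minute 90.
Task 4 waits on task 3 (finishes minute 90), so the earliest it can start is minute 90.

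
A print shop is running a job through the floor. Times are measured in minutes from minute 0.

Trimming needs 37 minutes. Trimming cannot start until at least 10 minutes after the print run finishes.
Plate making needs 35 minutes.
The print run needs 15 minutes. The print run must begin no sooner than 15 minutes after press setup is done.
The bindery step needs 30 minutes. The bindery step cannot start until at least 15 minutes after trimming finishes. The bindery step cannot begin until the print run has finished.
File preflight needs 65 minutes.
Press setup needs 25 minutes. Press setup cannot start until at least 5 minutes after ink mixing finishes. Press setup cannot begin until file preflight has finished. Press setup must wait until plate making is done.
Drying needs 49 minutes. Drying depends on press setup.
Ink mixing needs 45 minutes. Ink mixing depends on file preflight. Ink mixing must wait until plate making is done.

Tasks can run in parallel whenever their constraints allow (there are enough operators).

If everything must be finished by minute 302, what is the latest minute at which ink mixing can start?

105

To finish by minute 302, the bindery step (duration 30) must start no later than minute 272.
Trimming must finish before the bindery step (must start by minute 272, minus 15-minute gap → minute 257). With a 37-minute duration, trimming must start by 257 − 37 = minute 220.
The print run must finish in time for trimming (must start by minute 220, minus 10-minute gap → minute 210); the bindery step (must start by minute 272). The tightest is minute 210, so the print run must start by 210 − 15 = minute 195.
To finish by minute 302, drying (duration 49) must start no later than minute 253.
Press setup feeds the print run (must start by minute 195, minus 15-minute gap → minute 180); drying (must start by minute 253). Taking the minimum, press setup must finish by minute 180 and start by 180 − 25 = minute 155.
Ink mixing has to be done before press setup (must start by minute 155, minus 5-minute gap → minute 150). That means finishing by minute 150, i.e. starting by 150 − 45 = minute 105.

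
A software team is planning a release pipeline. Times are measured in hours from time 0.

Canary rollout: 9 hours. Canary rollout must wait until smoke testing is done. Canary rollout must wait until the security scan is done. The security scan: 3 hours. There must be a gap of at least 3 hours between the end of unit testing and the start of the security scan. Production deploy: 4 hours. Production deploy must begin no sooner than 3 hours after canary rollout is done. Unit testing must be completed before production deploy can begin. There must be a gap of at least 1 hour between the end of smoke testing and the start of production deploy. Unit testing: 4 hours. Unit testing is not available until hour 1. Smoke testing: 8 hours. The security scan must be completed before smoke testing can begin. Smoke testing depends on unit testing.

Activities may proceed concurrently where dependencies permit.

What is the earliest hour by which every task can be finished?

35

Unit testing waits on its own release at hour 1, so it starts at hour 1 and finishes at 1 + 4 = hour 5.
The security scan cannot begin until unit testing (finishes hour 5, plus 3-hour gap → hour 8). It runs from hour 8 to 8 + 3 = hour 11.
Smoke testing has to wait for the security scan (finishes hour 11); unit testing (finishes hour 5). The latest of these is hour 11, so smoke testing runs hour 11 to 11 + 8 = hour 19.
Canary rollout has to wait for smoke testing (finishes hour 19); the security scan (finishes hour 11). The latest of these is hour 19, so canary rollout runs hour 19 to 19 + 9 = hour 28.
Production deploy cannot start until canary rollout (finishes hour 28, plus 3-hour gap → hour 31); unit testing (finishes hour 5); smoke testing (finishes hour 19, plus 1-hour gap → hour 20). The controlling bound is hour 31, so production deploy finishes at 31 + 4 = hour 35.
All tasks are finished once the last one completes. Finish times: Unit testing at 5, The security scan at 11, Smoke testing at 19, Canary rollout at 28, Production deploy at 35. The latest is hour 35.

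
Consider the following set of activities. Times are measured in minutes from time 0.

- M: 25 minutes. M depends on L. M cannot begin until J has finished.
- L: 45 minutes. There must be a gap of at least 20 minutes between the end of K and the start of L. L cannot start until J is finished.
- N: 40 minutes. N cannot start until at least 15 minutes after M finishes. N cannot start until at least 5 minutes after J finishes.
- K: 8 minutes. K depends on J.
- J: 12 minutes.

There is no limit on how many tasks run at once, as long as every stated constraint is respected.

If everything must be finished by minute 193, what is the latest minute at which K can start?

40

To finish by minute 193, N (duration 40) must start no later than minute 153.
M has to be done before N (must start by minute 153, minus 15-minute gap → minute 138). That means finishing by minute 138, i.e. starting by 138 − 25 = minute 113.
L has to be done before M (must start by minute 113). That means finishing by minute 113, i.e. starting by 113 − 45 = minute 68.
Since L (must start by minute 68, minus 20-minute gap → minute 48) depends on it, K must finish by minute 48. Backing off its 8-minute duration gives a latest start of minute 40.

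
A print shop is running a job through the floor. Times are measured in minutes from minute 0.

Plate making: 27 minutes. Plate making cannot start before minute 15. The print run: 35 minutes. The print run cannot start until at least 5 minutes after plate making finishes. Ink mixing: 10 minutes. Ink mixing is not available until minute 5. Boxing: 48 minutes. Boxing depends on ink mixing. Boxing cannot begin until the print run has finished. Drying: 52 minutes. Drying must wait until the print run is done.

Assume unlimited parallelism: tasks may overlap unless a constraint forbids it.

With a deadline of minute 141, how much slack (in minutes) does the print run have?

After its own release at minute 15, plate making can start at minute 15 and finishes at minute 42.
The print run cannot begin until plate making (finishes minute 42, plus 5-minute gap → minute 47). It runs from minute 47 to 47 + 35 = minute 82.

Working backward from the deadline:
To finish by minute 141, drying (duration 52) must start no later than minute 89.
To finish by minute 141, boxing (duration 48) must start no later than minute 93.
The print run has several dependents: drying (must start by minute 89); boxing (must start by minute 93). The earliest of those limits is minute 89, so the print run must start by 89 − 35 = minute 54.
So the print run can start as early as minute 47 and as late as minute 54, giving 54 − 47 = 7 minutes of slack.

7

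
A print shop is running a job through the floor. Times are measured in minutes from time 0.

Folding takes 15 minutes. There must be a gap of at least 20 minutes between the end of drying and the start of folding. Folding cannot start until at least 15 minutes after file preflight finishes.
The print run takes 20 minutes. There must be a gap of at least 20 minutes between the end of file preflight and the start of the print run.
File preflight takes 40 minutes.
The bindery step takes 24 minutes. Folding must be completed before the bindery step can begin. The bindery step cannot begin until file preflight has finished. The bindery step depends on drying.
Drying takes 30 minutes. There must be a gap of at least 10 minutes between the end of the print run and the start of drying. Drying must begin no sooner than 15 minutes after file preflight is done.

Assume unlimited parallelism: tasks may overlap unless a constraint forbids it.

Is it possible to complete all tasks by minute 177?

Nothing blocks file preflight, so it runs from minute 0 to minute 40.
After file preflight (finishes minute 40, plus 20-minute gap → minute 60), the print run can start at minute 60 and finishes at minute 80.
For drying: the print run (finishes minute 80, plus 10-minute gap → minute 90); file preflight (finishes minute 40, plus 15-minute gap → minute 55). Taking the maximum gives a start of minute 90, and it finishes at 90 + 30 = minute 120.
Folding needs all of drying (finishes minute 120, plus 20-minute gap → minute 140); file preflight (finishes minute 40, plus 15-minute gap → minute 55). That puts its earliest start at minute 140; it finishes at 140 + 15 = minute 155.
The bindery step needs all of folding (finishes minute 155); file preflight (finishes minute 40); drying (finishes minute 120). That puts its earliest start at minute 155; it finishes at 155 + 24 = minute 179.
The earliest everything can be done is minute 179, which is after the deadline of 177, so it is not possible.

No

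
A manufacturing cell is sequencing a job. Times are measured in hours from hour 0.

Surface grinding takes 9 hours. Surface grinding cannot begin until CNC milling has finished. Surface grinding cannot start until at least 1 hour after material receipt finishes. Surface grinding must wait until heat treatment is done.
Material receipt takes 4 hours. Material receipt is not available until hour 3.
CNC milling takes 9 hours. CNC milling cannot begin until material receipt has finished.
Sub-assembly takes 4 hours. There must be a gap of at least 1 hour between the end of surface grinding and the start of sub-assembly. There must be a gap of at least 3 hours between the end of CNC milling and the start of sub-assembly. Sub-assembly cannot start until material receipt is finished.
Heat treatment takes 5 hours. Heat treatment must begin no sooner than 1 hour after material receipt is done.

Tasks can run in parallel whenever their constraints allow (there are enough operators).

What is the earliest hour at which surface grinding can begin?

16

Material receipt waits on its own release at hour 3, so it starts at hour 3 and finishes at 3 + 4 = hour 7.
After material receipt (finishes hour 7, plus 1-hour gap → hour 8), heat treatment can start at hour 8 and finishes at hour 13.
CNC milling waits on material receipt (finishes hour 7), so it starts at hour 7 and finishes at 7 + 9 = hour 16.
Surface grinding waits on CNC milling (finishes hour 16); material receipt (finishes hour 7, plus 1-hour gap → hour 8); heat treatment (finishes hour 13). The latest of these is hour 16, which is the earliest surface grinding can start.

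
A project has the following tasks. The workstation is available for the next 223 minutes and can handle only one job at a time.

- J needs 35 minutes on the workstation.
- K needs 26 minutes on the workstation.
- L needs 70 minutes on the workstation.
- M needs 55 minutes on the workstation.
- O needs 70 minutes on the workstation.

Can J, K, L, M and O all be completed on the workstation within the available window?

No

Running back to back, the jobs need 35 + 26 + 70 + 55 + 70 = 256 minutes on the workstation.
Since 256 > 223, they cannot all fit.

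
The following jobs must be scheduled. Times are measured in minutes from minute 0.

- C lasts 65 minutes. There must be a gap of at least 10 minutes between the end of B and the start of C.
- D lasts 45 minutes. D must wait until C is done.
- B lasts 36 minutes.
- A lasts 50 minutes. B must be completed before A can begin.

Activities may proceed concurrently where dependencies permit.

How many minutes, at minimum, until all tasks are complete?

B can start immediately at minute 0; it finishes at minute 36.
C waits on B (finishes minute 36, plus 10-minute gap → minute 46), so it starts at minute 46 and finishes at 46 + 65 = minute 111.
D cannot begin until C (finishes minute 111). It runs from minute 111 to 111 + 45 = minute 156.
A cannot begin until B (finishes minute 36). It runs from minute 36 to 36 + 50 = minute 86.
All tasks are finished once the last one completes. Finish times: A at 86, B at 36, C at 111, D at 156. The latest is minute 156.

156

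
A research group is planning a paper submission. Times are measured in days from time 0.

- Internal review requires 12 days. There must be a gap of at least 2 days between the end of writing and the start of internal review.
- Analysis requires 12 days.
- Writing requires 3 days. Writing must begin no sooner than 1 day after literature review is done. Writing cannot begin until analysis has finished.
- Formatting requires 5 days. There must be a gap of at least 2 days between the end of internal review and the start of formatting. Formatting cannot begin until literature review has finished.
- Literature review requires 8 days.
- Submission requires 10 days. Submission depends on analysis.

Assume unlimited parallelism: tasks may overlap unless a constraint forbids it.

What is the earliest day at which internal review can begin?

17

Analysis has no prerequisites, so it starts at day 0 and finishes at day 12.
Literature review can start immediately at day 0; it finishes at day 8.
Writing cannot start until literature review (finishes day 8, plus 1-day gap → day 9); analysis (finishes day 12). The controlling bound is day 12, so writing finishes at 12 + 3 = day 15.
Internal review waits on writing (finishes day 15, plus 2-day gap → day 17), so the earliest it can start is day 17.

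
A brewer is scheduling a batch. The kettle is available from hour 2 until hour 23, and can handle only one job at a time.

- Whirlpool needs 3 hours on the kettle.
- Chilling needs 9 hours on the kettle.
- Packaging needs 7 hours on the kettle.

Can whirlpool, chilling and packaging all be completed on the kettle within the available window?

Yes

The kettle window is 23 − 2 = 21 hours.
Running back to back, the jobs need 3 + 9 + 7 = 19 hours on the kettle.
Since 19 ≤ 21, they fit within the window.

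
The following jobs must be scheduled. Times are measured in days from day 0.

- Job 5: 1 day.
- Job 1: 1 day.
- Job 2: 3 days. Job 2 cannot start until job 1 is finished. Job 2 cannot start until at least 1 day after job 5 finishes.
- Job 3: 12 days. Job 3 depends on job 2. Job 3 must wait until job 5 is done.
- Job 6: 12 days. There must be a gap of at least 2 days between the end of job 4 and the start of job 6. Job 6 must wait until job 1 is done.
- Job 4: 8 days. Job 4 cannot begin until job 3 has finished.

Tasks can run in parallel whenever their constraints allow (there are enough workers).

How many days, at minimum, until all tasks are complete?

Nothing blocks job 5, so it runs from day 0 to day 1.
Job 1 can start immediately at day 0; it finishes at day 1.
Job 2 needs all of job 1 (finishes day 1); job 5 (finishes day 1, plus 1-day gap → day 2). That puts its earliest start at day 2; it finishes at 2 + 3 = day 5.
For job 3: job 2 (finishes day 5); job 5 (finishes day 1). Taking the maximum gives a start of day 5, and it finishes at 5 + 12 = day 17.
Job 4 cannot begin until job 3 (finishes day 17). It runs from day 17 to 17 + 8 = day 25.
For job 6: job 4 (finishes day 25, plus 2-day gap → day 27); job 1 (finishes day 1). Taking the maximum gives a start of day 27, and it finishes at 27 + 12 = day 39.
All tasks are finished once the last one completes. Finish times: Job 1 at 1, Job 2 at 5, Job 3 at 17, Job 4 at 25, Job 5 at 1, Job 6 at 39. The latest is day 39.

39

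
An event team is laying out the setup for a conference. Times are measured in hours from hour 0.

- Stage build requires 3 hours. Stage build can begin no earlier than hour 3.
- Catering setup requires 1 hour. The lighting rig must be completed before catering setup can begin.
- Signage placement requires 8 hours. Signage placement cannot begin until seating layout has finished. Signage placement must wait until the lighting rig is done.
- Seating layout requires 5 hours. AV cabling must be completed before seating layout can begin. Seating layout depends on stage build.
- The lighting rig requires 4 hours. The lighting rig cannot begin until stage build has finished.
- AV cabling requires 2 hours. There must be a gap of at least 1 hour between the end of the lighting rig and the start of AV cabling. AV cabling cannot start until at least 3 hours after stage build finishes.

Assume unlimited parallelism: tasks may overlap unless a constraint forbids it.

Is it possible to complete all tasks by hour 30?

After its own release at hour 3, stage build can start at hour 3 and finishes at hour 6.
The lighting rig cannot begin until stage build (finishes hour 6). It runs from hour 6 to 6 + 4 = hour 10.
After the lighting rig (finishes hour 10), catering setup can start at hour 10 and finishes at hour 11.
AV cabling needs all of the lighting rig (finishes hour 10, plus 1-hour gap → hour 11); stage build (finishes hour 6, plus 3-hour gap → hour 9). That puts its earliest start at hour 11; it finishes at 11 + 2 = hour 13.
Seating layout has to wait for AV cabling (finishes hour 13); stage build (finishes hour 6). The latest of these is hour 13, so seating layout runs hour 13 to 13 + 5 = hour 18.
For signage placement: seating layout (finishes hour 18); the lighting rig (finishes hour 10). Taking the maximum gives a start of hour 18, and it finishes at 18 + 8 = hour 26.
Every task is finished by hour 26, which is no later than the deadline of 30, so the schedule is feasible.

Yes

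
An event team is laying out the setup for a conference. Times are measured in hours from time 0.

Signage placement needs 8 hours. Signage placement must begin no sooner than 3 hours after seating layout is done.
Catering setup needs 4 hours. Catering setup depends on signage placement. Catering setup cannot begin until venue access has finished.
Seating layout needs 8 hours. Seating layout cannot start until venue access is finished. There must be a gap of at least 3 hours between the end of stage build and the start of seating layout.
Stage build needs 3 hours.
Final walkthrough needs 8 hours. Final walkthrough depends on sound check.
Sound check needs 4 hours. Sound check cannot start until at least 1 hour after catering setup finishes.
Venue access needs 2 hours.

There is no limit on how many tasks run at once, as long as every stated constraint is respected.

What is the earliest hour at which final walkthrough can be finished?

42

Stage build has no prerequisites, so it starts at hour 0 and finishes at hour 3.
Venue access has no prerequisites, so it starts at hour 0 and finishes at hour 2.
Seating layout has to wait for venue access (finishes hour 2); stage build (finishes hour 3, plus 3-hour gap → hour 6). The latest of these is hour 6, so seating layout runs hour 6 to 6 + 8 = hour 14.
Signage placement cannot begin until seating layout (finishes hour 14, plus 3-hour gap → hour 17). It runs from hour 17 to 17 + 8 = hour 25.
Catering setup needs all of signage placement (finishes hour 25); venue access (finishes hour 2). That puts its earliest start at hour 25; it finishes at 25 + 4 = hour 29.
Sound check waits on catering setup (finishes hour 29, plus 1-hour gap → hour 30), so it starts at hour 30 and finishes at 30 + 4 = hour 34.
Final walkthrough cannot begin until sound check (finishes hour 34). It runs from hour 34 to 34 + 8 = hour 42.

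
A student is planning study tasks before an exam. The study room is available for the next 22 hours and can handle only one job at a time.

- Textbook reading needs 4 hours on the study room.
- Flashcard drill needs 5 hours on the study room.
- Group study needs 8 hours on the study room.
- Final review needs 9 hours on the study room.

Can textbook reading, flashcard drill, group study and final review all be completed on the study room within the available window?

No

Running back to back, the jobs need 4 + 5 + 8 + 9 = 26 hours on the study room.
Since 26 > 22, they cannot all fit.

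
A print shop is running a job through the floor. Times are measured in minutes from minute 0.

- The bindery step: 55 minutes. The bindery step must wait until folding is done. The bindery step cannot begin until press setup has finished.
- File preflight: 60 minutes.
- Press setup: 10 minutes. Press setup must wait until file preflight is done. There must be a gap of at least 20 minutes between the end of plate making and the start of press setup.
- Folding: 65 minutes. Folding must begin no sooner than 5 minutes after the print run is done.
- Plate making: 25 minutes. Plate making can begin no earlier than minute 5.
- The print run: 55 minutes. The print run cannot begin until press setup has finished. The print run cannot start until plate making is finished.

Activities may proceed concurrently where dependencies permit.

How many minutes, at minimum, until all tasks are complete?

Plate making cannot begin until its own release at minute 5. It runs from minute 5 to 5 + 25 = minute 30.
File preflight can start immediately at minute 0; it finishes at minute 60.
Press setup cannot start until file preflight (finishes minute 60); plate making (finishes minute 30, plus 20-minute gap → minute 50). The controlling bound is minute 60, so press setup finishes at 60 + 10 = minute 70.
For the print run: press setup (finishes minute 70); plate making (finishes minute 30). Taking the maximum gives a start of minute 70, and it finishes at 70 + 55 = minute 125.
Folding waits on the print run (finishes minute 125, plus 5-minute gap → minute 130), so it starts at minute 130 and finishes at 130 + 65 = minute 195.
The bindery step needs all of folding (finishes minute 195); press setup (finishes minute 70). That puts its earliest start at minute 195; it finishes at 195 + 55 = minute 250.
All tasks are finished once the last one completes. Finish times: File preflight at 60, Plate making at 30, Press setup at 70, The print run at 125, Folding at 195, The bindery step at 250. The latest is minute 250.

250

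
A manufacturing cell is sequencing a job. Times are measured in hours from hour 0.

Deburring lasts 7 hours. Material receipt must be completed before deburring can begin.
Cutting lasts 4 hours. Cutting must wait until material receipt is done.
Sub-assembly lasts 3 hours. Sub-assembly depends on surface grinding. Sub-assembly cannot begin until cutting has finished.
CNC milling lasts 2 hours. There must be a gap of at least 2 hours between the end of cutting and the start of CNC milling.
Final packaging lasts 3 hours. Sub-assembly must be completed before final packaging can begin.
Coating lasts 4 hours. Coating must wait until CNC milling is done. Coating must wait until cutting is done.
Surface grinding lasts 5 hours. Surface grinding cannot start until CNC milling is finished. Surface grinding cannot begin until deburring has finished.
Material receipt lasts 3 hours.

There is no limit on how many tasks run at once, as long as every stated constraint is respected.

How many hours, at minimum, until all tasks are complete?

Material receipt can start immediately at hour 0; it finishes at hour 3.
Deburring waits on material receipt (finishes hour 3), so it starts at hour 3 and finishes at 3 + 7 = hour 10.
Cutting waits on material receipt (finishes hour 3), so it starts at hour 3 and finishes at 3 + 4 = hour 7.
After cutting (finishes hour 7, plus 2-hour gap → hour 9), CNC milling can start at hour 9 and finishes at hour 11.
Coating cannot start until CNC milling (finishes hour 11); cutting (finishes hour 7). The controlling bound is hour 11, so coating finishes at 11 + 4 = hour 15.
Surface grinding has to wait for CNC milling (finishes hour 11); deburring (finishes hour 10). The latest of these is hour 11, so surface grinding runs hour 11 to 11 + 5 = hour 16.
Sub-assembly needs all of surface grinding (finishes hour 16); cutting (finishes hour 7). That puts its earliest start at hour 16; it finishes at 16 + 3 = hour 19.
Final packaging waits on sub-assembly (finishes hour 19), so it starts at hour 19 and finishes at 19 + 3 = hour 22.
All tasks are finished once the last one completes. Finish times: Material receipt at 3, Cutting at 7, Deburring at 10, CNC milling at 11, Surface grinding at 16, Coating at 15, Sub-assembly at 19, Final packaging at 22. The latest is hour 22.

22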